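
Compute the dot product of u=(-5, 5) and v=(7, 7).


u . v = u_x*v_x + u_y*v_y = (-5)*7 + 5*7
= (-35) + 35 = 0

0


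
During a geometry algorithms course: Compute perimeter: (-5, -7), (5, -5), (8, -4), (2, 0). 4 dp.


Sides: (-5, -7)->(5, -5): sqrt(104) = 10.198039, (5, -5)->(8, -4): sqrt(10) = 3.162278, (8, -4)->(2, 0): sqrt(52) = 7.211103, (2, 0)->(-5, -7): sqrt(98) = 9.899495
Sum = 30.470915
Perimeter = 30.4709

30.4709


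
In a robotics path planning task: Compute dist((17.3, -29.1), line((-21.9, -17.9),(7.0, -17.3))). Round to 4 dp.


|cross product| = 347.2
|line direction| = sqrt(835.57) = 28.9062
Distance = 347.2/sqrt(835.57) = 12.0113

12.0113


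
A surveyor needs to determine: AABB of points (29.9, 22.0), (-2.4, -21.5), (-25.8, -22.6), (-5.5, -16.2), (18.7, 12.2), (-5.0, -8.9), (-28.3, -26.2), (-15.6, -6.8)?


x range: [-28.3, 29.9]
y range: [-26.2, 22]
Bounding box: (-28.3,-26.2) to (29.9,22)

(-28.3,-26.2) to (29.9,22)


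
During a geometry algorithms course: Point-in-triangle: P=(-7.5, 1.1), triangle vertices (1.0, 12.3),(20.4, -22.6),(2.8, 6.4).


Cross products: AB x AP = -513.93, BC x BP = 391.98, CA x CP = 70.31
All same sign? no

No, outside


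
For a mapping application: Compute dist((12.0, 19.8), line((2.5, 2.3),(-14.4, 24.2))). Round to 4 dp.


|cross product| = 503.8
|line direction| = sqrt(765.22) = 27.6626
Distance = 503.8/sqrt(765.22) = 18.2123

18.2123


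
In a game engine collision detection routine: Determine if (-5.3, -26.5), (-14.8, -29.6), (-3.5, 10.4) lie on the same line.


Cross product: ((-14.8)-(-5.3))*(10.4-(-26.5)) - ((-29.6)-(-26.5))*((-3.5)-(-5.3))
= -344.97

No, not collinear


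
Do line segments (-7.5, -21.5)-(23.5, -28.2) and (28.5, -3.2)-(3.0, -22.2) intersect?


Cross products: d1=-217.35, d2=542.5, d3=808.5, d4=48.65
d1*d2 < 0 and d3*d4 < 0? no

No, they don't intersect


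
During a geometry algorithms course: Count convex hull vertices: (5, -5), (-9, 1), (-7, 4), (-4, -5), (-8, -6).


Convex hull vertices (CCW): (-9, 1), (-8, -6), (5, -5), (-7, 4)
Count = 4

4


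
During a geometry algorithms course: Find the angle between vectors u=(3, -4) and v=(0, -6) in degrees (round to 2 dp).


u.v = 24, |u| = sqrt(25) = 5, |v| = sqrt(36) = 6
cos(theta) = u.v/(|u||v|) = 24/sqrt(900) = 0.8
theta = acos(0.8) = 36.87 degrees

36.87 degrees


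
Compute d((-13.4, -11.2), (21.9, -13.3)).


dx=35.3, dy=-2.1
d^2 = 35.3^2 + (-2.1)^2 = 1250.5
d = sqrt(1250.5) = 35.3624

35.3624


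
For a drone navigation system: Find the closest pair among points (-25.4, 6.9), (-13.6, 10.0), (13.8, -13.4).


d(P0,P1) = 12.2004, d(P0,P2) = 44.1444, d(P1,P2) = 36.0322
Closest: P0 and P1

Closest pair: (-25.4, 6.9) and (-13.6, 10.0), distance = 12.2004


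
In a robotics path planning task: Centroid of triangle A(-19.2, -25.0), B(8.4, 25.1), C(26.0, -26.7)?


Centroid = ((x_A+x_B+x_C)/3, (y_A+y_B+y_C)/3)
= (((-19.2)+8.4+26)/3, ((-25)+25.1+(-26.7))/3)
= (5.0667, -8.8667)

(5.0667, -8.8667)


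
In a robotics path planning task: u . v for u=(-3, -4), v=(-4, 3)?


u . v = u_x*v_x + u_y*v_y = (-3)*(-4) + (-4)*3
= 12 + (-12) = 0

0


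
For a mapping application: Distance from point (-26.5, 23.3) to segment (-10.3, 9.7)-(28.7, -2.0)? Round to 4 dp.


Project P onto AB: t = 0 (clamped to [0,1])
Closest point on segment: (-10.3, 9.7)
Distance: 21.1518

21.1518


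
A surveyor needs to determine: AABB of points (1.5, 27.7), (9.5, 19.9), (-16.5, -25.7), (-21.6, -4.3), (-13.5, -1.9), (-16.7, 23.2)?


x range: [-21.6, 9.5]
y range: [-25.7, 27.7]
Bounding box: (-21.6,-25.7) to (9.5,27.7)

(-21.6,-25.7) to (9.5,27.7)


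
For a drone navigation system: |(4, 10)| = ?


|u| = sqrt(4^2 + 10^2) = sqrt(116) = 10.7703

10.7703


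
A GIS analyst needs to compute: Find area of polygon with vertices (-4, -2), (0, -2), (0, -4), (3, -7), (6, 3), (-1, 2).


Shoelace sum: ((-4)*(-2) - 0*(-2)) + (0*(-4) - 0*(-2)) + (0*(-7) - 3*(-4)) + (3*3 - 6*(-7)) + (6*2 - (-1)*3) + ((-1)*(-2) - (-4)*2)
= 96
Area = |96|/2 = 48

48


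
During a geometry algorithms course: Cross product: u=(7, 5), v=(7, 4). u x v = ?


u x v = u_x*v_y - u_y*v_x = 7*4 - 5*7
= 28 - 35 = -7

-7


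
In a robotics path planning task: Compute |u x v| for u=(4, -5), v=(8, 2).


|u x v| = |4*2 - (-5)*8|
= |8 - (-40)| = 48

48


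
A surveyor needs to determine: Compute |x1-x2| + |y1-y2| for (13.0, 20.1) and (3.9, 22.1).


|13-3.9| + |20.1-22.1| = 9.1 + 2 = 11.1

11.1


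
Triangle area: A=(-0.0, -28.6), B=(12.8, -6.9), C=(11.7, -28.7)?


Area = |x_A(y_B-y_C) + x_B(y_C-y_A) + x_C(y_A-y_B)|/2
= |0 + (-1.28) + (-253.89)|/2
= 255.17/2 = 127.585

127.585


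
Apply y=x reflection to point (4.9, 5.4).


Reflection over y=x: (x,y) -> (y,x)
(4.9, 5.4) -> (5.4, 4.9)

(5.4, 4.9)


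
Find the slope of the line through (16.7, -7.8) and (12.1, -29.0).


slope = (y2-y1)/(x2-x1) = ((-29)-(-7.8))/(12.1-16.7) = (-21.2)/(-4.6) = 4.6087

4.6087


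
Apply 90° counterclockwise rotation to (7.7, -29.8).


90° CCW: (x,y) -> (-y, x)
(7.7,-29.8) -> (29.8, 7.7)

(29.8, 7.7)


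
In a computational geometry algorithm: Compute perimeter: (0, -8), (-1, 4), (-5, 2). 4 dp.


Sides: (0, -8)->(-1, 4): sqrt(145) = 12.041595, (-1, 4)->(-5, 2): sqrt(20) = 4.472136, (-5, 2)->(0, -8): sqrt(125) = 11.18034
Sum = 27.694071
Perimeter = 27.6941

27.6941


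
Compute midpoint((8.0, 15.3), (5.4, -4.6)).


M = ((8+5.4)/2, (15.3+(-4.6))/2)
= (6.7, 5.35)

(6.7, 5.35)


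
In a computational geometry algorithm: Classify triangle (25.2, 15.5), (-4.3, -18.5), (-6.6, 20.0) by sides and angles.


Side lengths squared: AB^2=2026.25, BC^2=1487.54, CA^2=1031.49
Sorted: [1031.49, 1487.54, 2026.25]
By sides: Scalene, By angles: Acute

Scalene, Acute


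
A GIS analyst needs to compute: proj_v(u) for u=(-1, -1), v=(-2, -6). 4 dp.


u.v = 8, |v| = sqrt(40) = 6.3246
Scalar projection = u.v / |v| = 8 / sqrt(40) = 1.2649

1.2649


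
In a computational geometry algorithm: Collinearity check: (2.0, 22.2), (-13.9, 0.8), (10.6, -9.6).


Cross product: ((-13.9)-2)*((-9.6)-22.2) - (0.8-22.2)*(10.6-2)
= 689.66

No, not collinear


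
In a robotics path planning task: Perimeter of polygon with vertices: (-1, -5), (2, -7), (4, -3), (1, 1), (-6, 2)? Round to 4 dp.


Sides: (-1, -5)->(2, -7): sqrt(13) = 3.605551, (2, -7)->(4, -3): sqrt(20) = 4.472136, (4, -3)->(1, 1): sqrt(25) = 5, (1, 1)->(-6, 2): sqrt(50) = 7.071068, (-6, 2)->(-1, -5): sqrt(74) = 8.602325
Sum = 28.75108
Perimeter = 28.7511

28.7511


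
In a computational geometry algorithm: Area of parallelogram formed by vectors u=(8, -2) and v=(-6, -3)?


|u x v| = |8*(-3) - (-2)*(-6)|
= |(-24) - 12| = 36

36


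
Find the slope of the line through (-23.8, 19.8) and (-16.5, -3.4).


slope = (y2-y1)/(x2-x1) = ((-3.4)-19.8)/((-16.5)-(-23.8)) = (-23.2)/7.3 = -3.1781

-3.1781


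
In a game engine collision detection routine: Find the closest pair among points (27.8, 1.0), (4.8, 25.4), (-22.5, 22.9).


d(P0,P1) = 33.5315, d(P0,P2) = 54.8607, d(P1,P2) = 27.4142
Closest: P1 and P2

Closest pair: (4.8, 25.4) and (-22.5, 22.9), distance = 27.4142


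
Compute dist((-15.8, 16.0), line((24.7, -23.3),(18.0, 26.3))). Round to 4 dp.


|cross product| = 1745.49
|line direction| = sqrt(2505.05) = 50.0505
Distance = 1745.49/sqrt(2505.05) = 34.8746

34.8746


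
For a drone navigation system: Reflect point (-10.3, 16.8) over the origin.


Reflection over origin: (x,y) -> (-x,-y)
(-10.3, 16.8) -> (10.3, -16.8)

(10.3, -16.8)


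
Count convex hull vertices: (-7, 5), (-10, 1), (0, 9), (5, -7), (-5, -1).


Convex hull vertices (CCW): (-10, 1), (5, -7), (0, 9), (-7, 5)
Count = 4

4


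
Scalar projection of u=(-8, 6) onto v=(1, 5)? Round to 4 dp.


u.v = 22, |v| = sqrt(26) = 5.099
Scalar projection = u.v / |v| = 22 / sqrt(26) = 4.3146

4.3146


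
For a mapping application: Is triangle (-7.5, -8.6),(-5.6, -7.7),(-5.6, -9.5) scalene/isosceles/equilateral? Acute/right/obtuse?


Side lengths squared: AB^2=4.42, BC^2=3.24, CA^2=4.42
Sorted: [3.24, 4.42, 4.42]
By sides: Isosceles, By angles: Acute

Isosceles, Acute


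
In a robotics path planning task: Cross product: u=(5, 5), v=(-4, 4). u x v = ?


u x v = u_x*v_y - u_y*v_x = 5*4 - 5*(-4)
= 20 - (-20) = 40

40


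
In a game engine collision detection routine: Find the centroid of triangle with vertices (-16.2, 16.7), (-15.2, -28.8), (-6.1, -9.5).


Centroid = ((x_A+x_B+x_C)/3, (y_A+y_B+y_C)/3)
= (((-16.2)+(-15.2)+(-6.1))/3, (16.7+(-28.8)+(-9.5))/3)
= (-12.5, -7.2)

(-12.5, -7.2)


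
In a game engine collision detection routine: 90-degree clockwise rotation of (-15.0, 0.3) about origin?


90° CW: (x,y) -> (y, -x)
(-15,0.3) -> (0.3, 15)

(0.3, 15)


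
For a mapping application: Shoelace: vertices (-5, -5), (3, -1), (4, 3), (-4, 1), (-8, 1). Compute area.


Shoelace sum: ((-5)*(-1) - 3*(-5)) + (3*3 - 4*(-1)) + (4*1 - (-4)*3) + ((-4)*1 - (-8)*1) + ((-8)*(-5) - (-5)*1)
= 98
Area = |98|/2 = 49

49


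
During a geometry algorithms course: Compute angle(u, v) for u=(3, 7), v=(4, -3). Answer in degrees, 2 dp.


u.v = -9, |u| = sqrt(58) = 7.6158, |v| = sqrt(25) = 5
cos(theta) = u.v/(|u||v|) = -9/sqrt(1450) = -0.236352
theta = acos(-0.236352) = 103.67 degrees

103.67 degrees


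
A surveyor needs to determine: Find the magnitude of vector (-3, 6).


|u| = sqrt((-3)^2 + 6^2) = sqrt(45) = 6.7082

6.7082


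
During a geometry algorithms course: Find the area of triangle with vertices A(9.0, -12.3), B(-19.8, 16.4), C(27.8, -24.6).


Area = |x_A(y_B-y_C) + x_B(y_C-y_A) + x_C(y_A-y_B)|/2
= |369 + 243.54 + (-797.86)|/2
= 185.32/2 = 92.66

92.66


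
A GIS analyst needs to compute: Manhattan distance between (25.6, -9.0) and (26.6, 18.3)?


|25.6-26.6| + |(-9)-18.3| = 1 + 27.3 = 28.3

28.3


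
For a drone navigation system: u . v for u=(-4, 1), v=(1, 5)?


u . v = u_x*v_x + u_y*v_y = (-4)*1 + 1*5
= (-4) + 5 = 1

1


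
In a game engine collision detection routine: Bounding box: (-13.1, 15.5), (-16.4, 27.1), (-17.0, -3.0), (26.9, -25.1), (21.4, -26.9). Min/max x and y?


x range: [-17, 26.9]
y range: [-26.9, 27.1]
Bounding box: (-17,-26.9) to (26.9,27.1)

(-17,-26.9) to (26.9,27.1)


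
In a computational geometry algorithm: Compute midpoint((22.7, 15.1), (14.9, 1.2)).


M = ((22.7+14.9)/2, (15.1+1.2)/2)
= (18.8, 8.15)

(18.8, 8.15)


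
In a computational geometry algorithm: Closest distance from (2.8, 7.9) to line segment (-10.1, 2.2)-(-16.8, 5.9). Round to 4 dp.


Project P onto AB: t = 0 (clamped to [0,1])
Closest point on segment: (-10.1, 2.2)
Distance: 14.1032

14.1032


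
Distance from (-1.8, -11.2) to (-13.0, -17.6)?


dx=-11.2, dy=-6.4
d^2 = (-11.2)^2 + (-6.4)^2 = 166.4
d = sqrt(166.4) = 12.8996

12.8996


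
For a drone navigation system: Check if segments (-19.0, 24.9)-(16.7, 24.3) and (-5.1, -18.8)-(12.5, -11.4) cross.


Cross products: d1=871.98, d2=597.24, d3=-1551.75, d4=-1277.01
d1*d2 < 0 and d3*d4 < 0? no

No, they don't intersect


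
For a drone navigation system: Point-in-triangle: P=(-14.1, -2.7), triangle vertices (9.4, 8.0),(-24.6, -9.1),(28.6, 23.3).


Cross products: AB x AP = -38.05, BC x BP = 0.28, CA x CP = -154.11
All same sign? no

No, outside


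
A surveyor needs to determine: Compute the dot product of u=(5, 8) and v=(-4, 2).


u . v = u_x*v_x + u_y*v_y = 5*(-4) + 8*2
= (-20) + 16 = -4

-4


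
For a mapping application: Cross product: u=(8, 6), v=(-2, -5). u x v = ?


u x v = u_x*v_y - u_y*v_x = 8*(-5) - 6*(-2)
= (-40) - (-12) = -28

-28


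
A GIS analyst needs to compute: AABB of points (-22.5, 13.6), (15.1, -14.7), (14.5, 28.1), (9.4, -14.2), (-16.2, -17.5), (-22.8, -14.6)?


x range: [-22.8, 15.1]
y range: [-17.5, 28.1]
Bounding box: (-22.8,-17.5) to (15.1,28.1)

(-22.8,-17.5) to (15.1,28.1)


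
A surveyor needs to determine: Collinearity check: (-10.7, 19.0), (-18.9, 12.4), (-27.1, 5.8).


Cross product: ((-18.9)-(-10.7))*(5.8-19) - (12.4-19)*((-27.1)-(-10.7))
= 0

Yes, collinear


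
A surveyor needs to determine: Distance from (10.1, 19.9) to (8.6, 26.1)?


dx=-1.5, dy=6.2
d^2 = (-1.5)^2 + 6.2^2 = 40.69
d = sqrt(40.69) = 6.3789

6.3789


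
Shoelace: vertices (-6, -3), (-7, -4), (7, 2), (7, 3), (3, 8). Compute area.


Shoelace sum: ((-6)*(-4) - (-7)*(-3)) + ((-7)*2 - 7*(-4)) + (7*3 - 7*2) + (7*8 - 3*3) + (3*(-3) - (-6)*8)
= 110
Area = |110|/2 = 55

55


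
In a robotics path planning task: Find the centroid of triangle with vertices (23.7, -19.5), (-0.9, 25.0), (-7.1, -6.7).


Centroid = ((x_A+x_B+x_C)/3, (y_A+y_B+y_C)/3)
= ((23.7+(-0.9)+(-7.1))/3, ((-19.5)+25+(-6.7))/3)
= (5.2333, -0.4)

(5.2333, -0.4)


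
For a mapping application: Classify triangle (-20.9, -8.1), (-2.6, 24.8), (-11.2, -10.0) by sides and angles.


Side lengths squared: AB^2=1417.3, BC^2=1285, CA^2=97.7
Sorted: [97.7, 1285, 1417.3]
By sides: Scalene, By angles: Obtuse

Scalene, Obtuse


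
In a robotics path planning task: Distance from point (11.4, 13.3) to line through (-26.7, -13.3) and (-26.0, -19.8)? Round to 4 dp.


|cross product| = 266.27
|line direction| = sqrt(42.74) = 6.5376
Distance = 266.27/sqrt(42.74) = 40.7291

40.7291


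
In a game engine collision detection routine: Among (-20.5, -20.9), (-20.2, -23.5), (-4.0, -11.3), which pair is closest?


d(P0,P1) = 2.6173, d(P0,P2) = 19.0895, d(P1,P2) = 20.28
Closest: P0 and P1

Closest pair: (-20.5, -20.9) and (-20.2, -23.5), distance = 2.6173


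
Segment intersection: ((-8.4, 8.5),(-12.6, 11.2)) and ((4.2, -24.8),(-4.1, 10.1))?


Cross products: d1=163.35, d2=287.52, d3=105.84, d4=-18.33
d1*d2 < 0 and d3*d4 < 0? no

No, they don't intersect


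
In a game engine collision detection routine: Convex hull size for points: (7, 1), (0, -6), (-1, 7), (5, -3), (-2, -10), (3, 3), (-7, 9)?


Convex hull vertices (CCW): (-7, 9), (-2, -10), (5, -3), (7, 1), (-1, 7)
Count = 5

5


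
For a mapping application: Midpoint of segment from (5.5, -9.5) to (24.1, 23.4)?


M = ((5.5+24.1)/2, ((-9.5)+23.4)/2)
= (14.8, 6.95)

(14.8, 6.95)


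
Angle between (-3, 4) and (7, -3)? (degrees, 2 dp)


u.v = -33, |u| = sqrt(25) = 5, |v| = sqrt(58) = 7.6158
cos(theta) = u.v/(|u||v|) = -33/sqrt(1450) = -0.866622
theta = acos(-0.866622) = 150.07 degrees

150.07 degrees


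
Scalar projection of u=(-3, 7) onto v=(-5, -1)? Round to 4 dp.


u.v = 8, |v| = sqrt(26) = 5.099
Scalar projection = u.v / |v| = 8 / sqrt(26) = 1.5689

1.5689


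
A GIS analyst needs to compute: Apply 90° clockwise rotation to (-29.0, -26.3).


90° CW: (x,y) -> (y, -x)
(-29,-26.3) -> (-26.3, 29)

(-26.3, 29)


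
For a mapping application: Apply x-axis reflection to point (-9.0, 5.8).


Reflection over x-axis: (x,y) -> (x,-y)
(-9, 5.8) -> (-9, -5.8)

(-9, -5.8)


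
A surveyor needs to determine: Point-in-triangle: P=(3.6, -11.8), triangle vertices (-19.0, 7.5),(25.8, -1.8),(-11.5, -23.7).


Cross products: AB x AP = -654.46, BC x BP = -113.18, CA x CP = -560.37
All same sign? yes

Yes, inside


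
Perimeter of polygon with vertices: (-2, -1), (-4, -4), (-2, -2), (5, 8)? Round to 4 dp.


Sides: (-2, -1)->(-4, -4): sqrt(13) = 3.605551, (-4, -4)->(-2, -2): sqrt(8) = 2.828427, (-2, -2)->(5, 8): sqrt(149) = 12.206556, (5, 8)->(-2, -1): sqrt(130) = 11.401754
Sum = 30.042288
Perimeter = 30.0423

30.0423


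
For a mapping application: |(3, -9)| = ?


|u| = sqrt(3^2 + (-9)^2) = sqrt(90) = 9.4868

9.4868


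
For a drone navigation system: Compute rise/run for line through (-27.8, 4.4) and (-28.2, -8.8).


slope = (y2-y1)/(x2-x1) = ((-8.8)-4.4)/((-28.2)-(-27.8)) = (-13.2)/(-0.4) = 33

33


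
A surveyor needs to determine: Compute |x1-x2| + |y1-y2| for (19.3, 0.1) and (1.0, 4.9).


|19.3-1| + |0.1-4.9| = 18.3 + 4.8 = 23.1

23.1


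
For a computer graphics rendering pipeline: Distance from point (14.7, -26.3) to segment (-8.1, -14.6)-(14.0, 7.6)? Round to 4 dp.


Project P onto AB: t = 0.2488 (clamped to [0,1])
Closest point on segment: (-2.6014, -9.0765)
Distance: 24.4128

24.4128


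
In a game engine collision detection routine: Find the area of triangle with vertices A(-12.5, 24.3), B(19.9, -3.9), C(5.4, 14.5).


Area = |x_A(y_B-y_C) + x_B(y_C-y_A) + x_C(y_A-y_B)|/2
= |230 + (-195.02) + 152.28|/2
= 187.26/2 = 93.63

93.63


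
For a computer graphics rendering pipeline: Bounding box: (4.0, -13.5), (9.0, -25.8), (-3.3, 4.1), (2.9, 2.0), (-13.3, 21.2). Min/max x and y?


x range: [-13.3, 9]
y range: [-25.8, 21.2]
Bounding box: (-13.3,-25.8) to (9,21.2)

(-13.3,-25.8) to (9,21.2)


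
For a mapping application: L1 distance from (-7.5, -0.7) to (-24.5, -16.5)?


|(-7.5)-(-24.5)| + |(-0.7)-(-16.5)| = 17 + 15.8 = 32.8

32.8


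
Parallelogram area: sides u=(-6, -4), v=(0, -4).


|u x v| = |(-6)*(-4) - (-4)*0|
= |24 - 0| = 24

24


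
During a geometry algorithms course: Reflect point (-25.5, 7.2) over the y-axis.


Reflection over y-axis: (x,y) -> (-x,y)
(-25.5, 7.2) -> (25.5, 7.2)

(25.5, 7.2)


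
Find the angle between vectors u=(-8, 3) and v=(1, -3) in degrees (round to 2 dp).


u.v = -17, |u| = sqrt(73) = 8.544, |v| = sqrt(10) = 3.1623
cos(theta) = u.v/(|u||v|) = -17/sqrt(730) = -0.629198
theta = acos(-0.629198) = 128.99 degrees

128.99 degrees


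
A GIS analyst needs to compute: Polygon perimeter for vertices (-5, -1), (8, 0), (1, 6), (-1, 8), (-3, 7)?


Sides: (-5, -1)->(8, 0): sqrt(170) = 13.038405, (8, 0)->(1, 6): sqrt(85) = 9.219544, (1, 6)->(-1, 8): sqrt(8) = 2.828427, (-1, 8)->(-3, 7): sqrt(5) = 2.236068, (-3, 7)->(-5, -1): sqrt(68) = 8.246211
Sum = 35.568655
Perimeter = 35.5687

35.5687


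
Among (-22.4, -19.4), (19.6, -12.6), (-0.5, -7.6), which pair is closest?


d(P0,P1) = 42.5469, d(P0,P2) = 24.8767, d(P1,P2) = 20.7126
Closest: P1 and P2

Closest pair: (19.6, -12.6) and (-0.5, -7.6), distance = 20.7126


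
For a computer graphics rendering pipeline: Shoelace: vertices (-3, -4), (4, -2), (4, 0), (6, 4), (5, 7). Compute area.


Shoelace sum: ((-3)*(-2) - 4*(-4)) + (4*0 - 4*(-2)) + (4*4 - 6*0) + (6*7 - 5*4) + (5*(-4) - (-3)*7)
= 69
Area = |69|/2 = 34.5

34.5


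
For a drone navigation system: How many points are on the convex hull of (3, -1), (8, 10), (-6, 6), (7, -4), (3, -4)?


Convex hull vertices (CCW): (-6, 6), (3, -4), (7, -4), (8, 10)
Count = 4

4


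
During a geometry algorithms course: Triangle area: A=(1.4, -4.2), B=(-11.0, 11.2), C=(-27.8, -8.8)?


Area = |x_A(y_B-y_C) + x_B(y_C-y_A) + x_C(y_A-y_B)|/2
= |28 + 50.6 + 428.12|/2
= 506.72/2 = 253.36

253.36


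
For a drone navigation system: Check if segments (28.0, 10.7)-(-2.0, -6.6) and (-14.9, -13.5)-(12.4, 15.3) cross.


Cross products: d1=-574.86, d2=-183.15, d3=-16.17, d4=-407.88
d1*d2 < 0 and d3*d4 < 0? no

No, they don't intersect


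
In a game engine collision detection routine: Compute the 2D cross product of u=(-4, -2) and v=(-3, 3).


u x v = u_x*v_y - u_y*v_x = (-4)*3 - (-2)*(-3)
= (-12) - 6 = -18

-18


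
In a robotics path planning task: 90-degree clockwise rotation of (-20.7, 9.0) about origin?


90° CW: (x,y) -> (y, -x)
(-20.7,9) -> (9, 20.7)

(9, 20.7)


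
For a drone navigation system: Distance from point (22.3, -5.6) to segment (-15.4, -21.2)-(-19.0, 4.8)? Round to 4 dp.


Project P onto AB: t = 0.3917 (clamped to [0,1])
Closest point on segment: (-16.8102, -11.0153)
Distance: 39.4833

39.4833


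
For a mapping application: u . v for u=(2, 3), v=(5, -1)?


u . v = u_x*v_x + u_y*v_y = 2*5 + 3*(-1)
= 10 + (-3) = 7

7


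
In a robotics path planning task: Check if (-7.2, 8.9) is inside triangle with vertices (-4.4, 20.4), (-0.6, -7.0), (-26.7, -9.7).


Cross products: AB x AP = -120.42, BC x BP = -432.81, CA x CP = -172.17
All same sign? yes

Yes, inside


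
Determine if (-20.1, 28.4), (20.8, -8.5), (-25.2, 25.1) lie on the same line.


Cross product: (20.8-(-20.1))*(25.1-28.4) - ((-8.5)-28.4)*((-25.2)-(-20.1))
= -323.16

No, not collinear


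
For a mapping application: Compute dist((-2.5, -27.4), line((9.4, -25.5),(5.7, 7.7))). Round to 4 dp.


|cross product| = 402.11
|line direction| = sqrt(1115.93) = 33.4055
Distance = 402.11/sqrt(1115.93) = 12.0372

12.0372


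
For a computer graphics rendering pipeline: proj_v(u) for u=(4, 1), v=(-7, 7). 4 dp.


u.v = -21, |v| = sqrt(98) = 9.8995
Scalar projection = u.v / |v| = -21 / sqrt(98) = -2.1213

-2.1213


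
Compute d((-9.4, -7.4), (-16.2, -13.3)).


dx=-6.8, dy=-5.9
d^2 = (-6.8)^2 + (-5.9)^2 = 81.05
d = sqrt(81.05) = 9.0028

9.0028


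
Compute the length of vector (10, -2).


|u| = sqrt(10^2 + (-2)^2) = sqrt(104) = 10.198

10.198


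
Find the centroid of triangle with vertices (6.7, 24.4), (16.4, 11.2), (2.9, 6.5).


Centroid = ((x_A+x_B+x_C)/3, (y_A+y_B+y_C)/3)
= ((6.7+16.4+2.9)/3, (24.4+11.2+6.5)/3)
= (8.6667, 14.0333)

(8.6667, 14.0333)


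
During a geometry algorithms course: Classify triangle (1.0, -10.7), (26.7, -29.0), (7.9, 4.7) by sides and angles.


Side lengths squared: AB^2=995.38, BC^2=1489.13, CA^2=284.77
Sorted: [284.77, 995.38, 1489.13]
By sides: Scalene, By angles: Obtuse

Scalene, Obtuse


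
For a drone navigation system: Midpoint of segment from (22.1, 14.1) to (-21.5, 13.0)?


M = ((22.1+(-21.5))/2, (14.1+13)/2)
= (0.3, 13.55)

(0.3, 13.55)


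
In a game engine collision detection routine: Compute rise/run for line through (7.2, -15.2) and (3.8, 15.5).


slope = (y2-y1)/(x2-x1) = (15.5-(-15.2))/(3.8-7.2) = 30.7/(-3.4) = -9.0294

-9.0294


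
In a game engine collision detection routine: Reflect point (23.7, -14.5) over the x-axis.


Reflection over x-axis: (x,y) -> (x,-y)
(23.7, -14.5) -> (23.7, 14.5)

(23.7, 14.5)


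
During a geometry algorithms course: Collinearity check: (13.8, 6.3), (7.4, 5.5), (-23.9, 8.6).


Cross product: (7.4-13.8)*(8.6-6.3) - (5.5-6.3)*((-23.9)-13.8)
= -44.88

No, not collinear


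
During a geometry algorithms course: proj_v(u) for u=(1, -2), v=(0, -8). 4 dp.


u.v = 16, |v| = sqrt(64) = 8
Scalar projection = u.v / |v| = 16 / sqrt(64) = 2

2


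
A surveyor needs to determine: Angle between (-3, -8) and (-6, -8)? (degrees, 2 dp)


u.v = 82, |u| = sqrt(73) = 8.544, |v| = sqrt(100) = 10
cos(theta) = u.v/(|u||v|) = 82/sqrt(7300) = 0.959737
theta = acos(0.959737) = 16.31 degrees

16.31 degrees


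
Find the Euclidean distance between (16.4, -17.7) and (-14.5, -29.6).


dx=-30.9, dy=-11.9
d^2 = (-30.9)^2 + (-11.9)^2 = 1096.42
d = sqrt(1096.42) = 33.1122

33.1122


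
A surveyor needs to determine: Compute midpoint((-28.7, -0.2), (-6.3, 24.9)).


M = (((-28.7)+(-6.3))/2, ((-0.2)+24.9)/2)
= (-17.5, 12.35)

(-17.5, 12.35)


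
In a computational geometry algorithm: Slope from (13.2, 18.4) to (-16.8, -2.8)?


slope = (y2-y1)/(x2-x1) = ((-2.8)-18.4)/((-16.8)-13.2) = (-21.2)/(-30) = 0.7067

0.7067


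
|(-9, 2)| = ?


|u| = sqrt((-9)^2 + 2^2) = sqrt(85) = 9.2195

9.2195


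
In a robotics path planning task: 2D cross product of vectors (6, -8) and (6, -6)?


u x v = u_x*v_y - u_y*v_x = 6*(-6) - (-8)*6
= (-36) - (-48) = 12

12


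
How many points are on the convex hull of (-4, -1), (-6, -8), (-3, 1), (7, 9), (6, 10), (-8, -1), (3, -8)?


Convex hull vertices (CCW): (-8, -1), (-6, -8), (3, -8), (7, 9), (6, 10)
Count = 5

5


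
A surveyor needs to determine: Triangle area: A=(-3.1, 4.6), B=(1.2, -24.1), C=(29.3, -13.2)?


Area = |x_A(y_B-y_C) + x_B(y_C-y_A) + x_C(y_A-y_B)|/2
= |33.79 + (-21.36) + 840.91|/2
= 853.34/2 = 426.67

426.67


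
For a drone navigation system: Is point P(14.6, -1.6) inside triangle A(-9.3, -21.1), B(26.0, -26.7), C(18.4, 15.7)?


Cross products: AB x AP = 822.19, BC x BP = 292.6, CA x CP = 339.37
All same sign? yes

Yes, inside


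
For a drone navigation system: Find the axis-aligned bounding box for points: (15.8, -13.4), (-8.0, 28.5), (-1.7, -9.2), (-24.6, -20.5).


x range: [-24.6, 15.8]
y range: [-20.5, 28.5]
Bounding box: (-24.6,-20.5) to (15.8,28.5)

(-24.6,-20.5) to (15.8,28.5)


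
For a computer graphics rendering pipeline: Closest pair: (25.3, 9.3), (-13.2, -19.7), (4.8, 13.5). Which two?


d(P0,P1) = 48.2001, d(P0,P2) = 20.9258, d(P1,P2) = 37.7656
Closest: P0 and P2

Closest pair: (25.3, 9.3) and (4.8, 13.5), distance = 20.9258


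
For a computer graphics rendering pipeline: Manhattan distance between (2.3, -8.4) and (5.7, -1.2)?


|2.3-5.7| + |(-8.4)-(-1.2)| = 3.4 + 7.2 = 10.6

10.6


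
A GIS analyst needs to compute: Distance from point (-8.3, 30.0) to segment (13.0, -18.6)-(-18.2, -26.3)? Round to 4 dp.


Project P onto AB: t = 0.2811 (clamped to [0,1])
Closest point on segment: (4.2285, -20.7648)
Distance: 52.2879

52.2879


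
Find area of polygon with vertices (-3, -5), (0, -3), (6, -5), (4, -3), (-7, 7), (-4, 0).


Shoelace sum: ((-3)*(-3) - 0*(-5)) + (0*(-5) - 6*(-3)) + (6*(-3) - 4*(-5)) + (4*7 - (-7)*(-3)) + ((-7)*0 - (-4)*7) + ((-4)*(-5) - (-3)*0)
= 84
Area = |84|/2 = 42

42


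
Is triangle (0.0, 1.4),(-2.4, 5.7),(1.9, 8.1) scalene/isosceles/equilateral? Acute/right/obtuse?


Side lengths squared: AB^2=24.25, BC^2=24.25, CA^2=48.5
Sorted: [24.25, 24.25, 48.5]
By sides: Isosceles, By angles: Right

Isosceles, Right


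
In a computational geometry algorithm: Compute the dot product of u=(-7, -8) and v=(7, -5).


u . v = u_x*v_x + u_y*v_y = (-7)*7 + (-8)*(-5)
= (-49) + 40 = -9

-9


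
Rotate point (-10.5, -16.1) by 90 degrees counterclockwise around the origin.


90° CCW: (x,y) -> (-y, x)
(-10.5,-16.1) -> (16.1, -10.5)

(16.1, -10.5)


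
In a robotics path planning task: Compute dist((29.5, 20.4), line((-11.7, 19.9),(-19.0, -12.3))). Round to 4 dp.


|cross product| = 1322.99
|line direction| = sqrt(1090.13) = 33.0171
Distance = 1322.99/sqrt(1090.13) = 40.0698

40.0698


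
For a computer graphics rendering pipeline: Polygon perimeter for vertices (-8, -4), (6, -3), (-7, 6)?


Sides: (-8, -4)->(6, -3): sqrt(197) = 14.035669, (6, -3)->(-7, 6): sqrt(250) = 15.811388, (-7, 6)->(-8, -4): sqrt(101) = 10.049876
Sum = 39.896933
Perimeter = 39.8969

39.8969


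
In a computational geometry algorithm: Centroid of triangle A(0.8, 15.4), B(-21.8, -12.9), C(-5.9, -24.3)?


Centroid = ((x_A+x_B+x_C)/3, (y_A+y_B+y_C)/3)
= ((0.8+(-21.8)+(-5.9))/3, (15.4+(-12.9)+(-24.3))/3)
= (-8.9667, -7.2667)

(-8.9667, -7.2667)


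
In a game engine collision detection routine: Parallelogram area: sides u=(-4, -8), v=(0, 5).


|u x v| = |(-4)*5 - (-8)*0|
= |(-20) - 0| = 20

20


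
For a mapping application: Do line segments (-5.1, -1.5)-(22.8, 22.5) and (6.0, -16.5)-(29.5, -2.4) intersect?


Cross products: d1=509.01, d2=679.62, d3=-684.9, d4=-855.51
d1*d2 < 0 and d3*d4 < 0? no

No, they don't intersect


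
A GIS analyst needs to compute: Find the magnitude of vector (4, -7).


|u| = sqrt(4^2 + (-7)^2) = sqrt(65) = 8.0623

8.0623


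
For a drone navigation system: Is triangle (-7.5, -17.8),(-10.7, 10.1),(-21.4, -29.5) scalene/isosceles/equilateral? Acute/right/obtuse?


Side lengths squared: AB^2=788.65, BC^2=1682.65, CA^2=330.1
Sorted: [330.1, 788.65, 1682.65]
By sides: Scalene, By angles: Obtuse

Scalene, Obtuse


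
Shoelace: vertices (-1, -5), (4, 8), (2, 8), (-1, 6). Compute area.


Shoelace sum: ((-1)*8 - 4*(-5)) + (4*8 - 2*8) + (2*6 - (-1)*8) + ((-1)*(-5) - (-1)*6)
= 59
Area = |59|/2 = 29.5

29.5


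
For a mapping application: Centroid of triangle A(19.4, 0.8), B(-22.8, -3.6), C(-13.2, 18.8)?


Centroid = ((x_A+x_B+x_C)/3, (y_A+y_B+y_C)/3)
= ((19.4+(-22.8)+(-13.2))/3, (0.8+(-3.6)+18.8)/3)
= (-5.5333, 5.3333)

(-5.5333, 5.3333)


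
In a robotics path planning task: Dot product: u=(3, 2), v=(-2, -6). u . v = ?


u . v = u_x*v_x + u_y*v_y = 3*(-2) + 2*(-6)
= (-6) + (-12) = -18

-18


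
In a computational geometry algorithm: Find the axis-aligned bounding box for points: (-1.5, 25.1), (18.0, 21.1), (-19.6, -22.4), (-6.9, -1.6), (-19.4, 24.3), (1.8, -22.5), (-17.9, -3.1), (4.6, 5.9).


x range: [-19.6, 18]
y range: [-22.5, 25.1]
Bounding box: (-19.6,-22.5) to (18,25.1)

(-19.6,-22.5) to (18,25.1)


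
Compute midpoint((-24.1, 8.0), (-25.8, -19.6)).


M = (((-24.1)+(-25.8))/2, (8+(-19.6))/2)
= (-24.95, -5.8)

(-24.95, -5.8)


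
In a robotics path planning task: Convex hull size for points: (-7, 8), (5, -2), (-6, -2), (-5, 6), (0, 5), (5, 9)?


Convex hull vertices (CCW): (-7, 8), (-6, -2), (5, -2), (5, 9)
Count = 4

4


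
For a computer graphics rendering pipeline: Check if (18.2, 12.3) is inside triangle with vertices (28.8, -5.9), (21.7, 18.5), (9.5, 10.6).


Cross products: AB x AP = 129.42, BC x BP = 47.99, CA x CP = 176.36
All same sign? yes

Yes, inside


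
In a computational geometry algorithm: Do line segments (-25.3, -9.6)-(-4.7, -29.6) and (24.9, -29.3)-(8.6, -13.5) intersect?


Cross products: d1=472.05, d2=472.57, d3=598.18, d4=597.66
d1*d2 < 0 and d3*d4 < 0? no

No, they don't intersect


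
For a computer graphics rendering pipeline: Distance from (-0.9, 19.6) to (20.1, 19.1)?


dx=21, dy=-0.5
d^2 = 21^2 + (-0.5)^2 = 441.25
d = sqrt(441.25) = 21.006

21.006


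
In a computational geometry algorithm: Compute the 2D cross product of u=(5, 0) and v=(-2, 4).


u x v = u_x*v_y - u_y*v_x = 5*4 - 0*(-2)
= 20 - 0 = 20

20


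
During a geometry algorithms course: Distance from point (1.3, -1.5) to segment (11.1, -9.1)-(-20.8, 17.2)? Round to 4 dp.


Project P onto AB: t = 0.2998 (clamped to [0,1])
Closest point on segment: (1.5354, -1.2145)
Distance: 0.3701

0.3701


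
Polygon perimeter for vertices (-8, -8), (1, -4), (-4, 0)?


Sides: (-8, -8)->(1, -4): sqrt(97) = 9.848858, (1, -4)->(-4, 0): sqrt(41) = 6.403124, (-4, 0)->(-8, -8): sqrt(80) = 8.944272
Sum = 25.196254
Perimeter = 25.1963

25.1963


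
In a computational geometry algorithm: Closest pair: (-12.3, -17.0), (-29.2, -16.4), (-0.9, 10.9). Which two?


d(P0,P1) = 16.9106, d(P0,P2) = 30.1392, d(P1,P2) = 39.3215
Closest: P0 and P1

Closest pair: (-12.3, -17.0) and (-29.2, -16.4), distance = 16.9106


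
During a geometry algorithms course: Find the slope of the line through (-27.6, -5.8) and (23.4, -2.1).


slope = (y2-y1)/(x2-x1) = ((-2.1)-(-5.8))/(23.4-(-27.6)) = 3.7/51 = 0.0725

0.0725


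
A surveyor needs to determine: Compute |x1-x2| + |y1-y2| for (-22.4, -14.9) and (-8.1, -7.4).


|(-22.4)-(-8.1)| + |(-14.9)-(-7.4)| = 14.3 + 7.5 = 21.8

21.8


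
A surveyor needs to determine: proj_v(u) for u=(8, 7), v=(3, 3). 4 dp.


u.v = 45, |v| = sqrt(18) = 4.2426
Scalar projection = u.v / |v| = 45 / sqrt(18) = 10.6066

10.6066


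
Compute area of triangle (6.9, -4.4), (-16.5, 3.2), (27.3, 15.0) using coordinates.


Area = |x_A(y_B-y_C) + x_B(y_C-y_A) + x_C(y_A-y_B)|/2
= |(-81.42) + (-320.1) + (-207.48)|/2
= 609/2 = 304.5

304.5


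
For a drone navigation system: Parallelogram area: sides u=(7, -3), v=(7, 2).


|u x v| = |7*2 - (-3)*7|
= |14 - (-21)| = 35

35


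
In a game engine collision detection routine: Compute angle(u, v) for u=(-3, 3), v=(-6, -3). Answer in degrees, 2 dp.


u.v = 9, |u| = sqrt(18) = 4.2426, |v| = sqrt(45) = 6.7082
cos(theta) = u.v/(|u||v|) = 9/sqrt(810) = 0.316228
theta = acos(0.316228) = 71.57 degrees

71.57 degrees


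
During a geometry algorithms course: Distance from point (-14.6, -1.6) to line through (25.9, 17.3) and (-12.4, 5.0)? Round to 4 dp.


|cross product| = 225.72
|line direction| = sqrt(1618.18) = 40.2266
Distance = 225.72/sqrt(1618.18) = 5.6112

5.6112


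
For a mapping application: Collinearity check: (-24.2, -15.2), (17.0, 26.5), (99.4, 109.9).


Cross product: (17-(-24.2))*(109.9-(-15.2)) - (26.5-(-15.2))*(99.4-(-24.2))
= 0

Yes, collinear


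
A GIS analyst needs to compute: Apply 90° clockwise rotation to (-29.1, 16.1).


90° CW: (x,y) -> (y, -x)
(-29.1,16.1) -> (16.1, 29.1)

(16.1, 29.1)


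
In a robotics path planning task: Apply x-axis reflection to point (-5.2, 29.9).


Reflection over x-axis: (x,y) -> (x,-y)
(-5.2, 29.9) -> (-5.2, -29.9)

(-5.2, -29.9)


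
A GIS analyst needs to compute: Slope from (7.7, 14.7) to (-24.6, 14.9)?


slope = (y2-y1)/(x2-x1) = (14.9-14.7)/((-24.6)-7.7) = 0.2/(-32.3) = -0.0062

-0.0062


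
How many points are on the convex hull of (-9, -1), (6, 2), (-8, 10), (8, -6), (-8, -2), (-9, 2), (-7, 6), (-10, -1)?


Convex hull vertices (CCW): (-10, -1), (-8, -2), (8, -6), (6, 2), (-8, 10)
Count = 5

5


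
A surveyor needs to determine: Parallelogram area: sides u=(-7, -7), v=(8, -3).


|u x v| = |(-7)*(-3) - (-7)*8|
= |21 - (-56)| = 77

77


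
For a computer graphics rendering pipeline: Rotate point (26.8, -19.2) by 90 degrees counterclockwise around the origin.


90° CCW: (x,y) -> (-y, x)
(26.8,-19.2) -> (19.2, 26.8)

(19.2, 26.8)


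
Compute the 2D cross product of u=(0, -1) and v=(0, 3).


u x v = u_x*v_y - u_y*v_x = 0*3 - (-1)*0
= 0 - 0 = 0

0


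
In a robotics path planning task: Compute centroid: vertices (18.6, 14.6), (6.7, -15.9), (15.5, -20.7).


Centroid = ((x_A+x_B+x_C)/3, (y_A+y_B+y_C)/3)
= ((18.6+6.7+15.5)/3, (14.6+(-15.9)+(-20.7))/3)
= (13.6, -7.3333)

(13.6, -7.3333)


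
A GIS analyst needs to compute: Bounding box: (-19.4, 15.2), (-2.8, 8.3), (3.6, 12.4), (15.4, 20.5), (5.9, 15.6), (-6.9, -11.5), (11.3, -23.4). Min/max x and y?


x range: [-19.4, 15.4]
y range: [-23.4, 20.5]
Bounding box: (-19.4,-23.4) to (15.4,20.5)

(-19.4,-23.4) to (15.4,20.5)


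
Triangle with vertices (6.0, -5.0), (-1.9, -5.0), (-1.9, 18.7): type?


Side lengths squared: AB^2=62.41, BC^2=561.69, CA^2=624.1
Sorted: [62.41, 561.69, 624.1]
By sides: Scalene, By angles: Right

Scalene, Right


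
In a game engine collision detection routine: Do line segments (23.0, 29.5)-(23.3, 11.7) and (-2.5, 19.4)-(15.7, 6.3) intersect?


Cross products: d1=517.87, d2=197.84, d3=-456.93, d4=-136.9
d1*d2 < 0 and d3*d4 < 0? no

No, they don't intersect


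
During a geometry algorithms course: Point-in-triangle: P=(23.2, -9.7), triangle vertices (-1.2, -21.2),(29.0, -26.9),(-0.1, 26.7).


Cross products: AB x AP = 486.38, BC x BP = -189.64, CA x CP = 1156.11
All same sign? no

No, outside


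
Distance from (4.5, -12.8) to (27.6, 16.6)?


dx=23.1, dy=29.4
d^2 = 23.1^2 + 29.4^2 = 1397.97
d = sqrt(1397.97) = 37.3894

37.3894


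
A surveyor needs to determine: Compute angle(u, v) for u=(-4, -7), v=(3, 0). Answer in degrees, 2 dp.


u.v = -12, |u| = sqrt(65) = 8.0623, |v| = sqrt(9) = 3
cos(theta) = u.v/(|u||v|) = -12/sqrt(585) = -0.496139
theta = acos(-0.496139) = 119.74 degrees

119.74 degrees


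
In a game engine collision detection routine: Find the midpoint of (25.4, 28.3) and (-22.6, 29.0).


M = ((25.4+(-22.6))/2, (28.3+29)/2)
= (1.4, 28.65)

(1.4, 28.65)


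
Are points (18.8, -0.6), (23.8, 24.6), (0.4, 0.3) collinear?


Cross product: (23.8-18.8)*(0.3-(-0.6)) - (24.6-(-0.6))*(0.4-18.8)
= 468.18

No, not collinear


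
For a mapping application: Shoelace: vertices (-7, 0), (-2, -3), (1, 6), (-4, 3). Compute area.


Shoelace sum: ((-7)*(-3) - (-2)*0) + ((-2)*6 - 1*(-3)) + (1*3 - (-4)*6) + ((-4)*0 - (-7)*3)
= 60
Area = |60|/2 = 30

30


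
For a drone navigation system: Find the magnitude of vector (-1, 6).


|u| = sqrt((-1)^2 + 6^2) = sqrt(37) = 6.0828

6.0828


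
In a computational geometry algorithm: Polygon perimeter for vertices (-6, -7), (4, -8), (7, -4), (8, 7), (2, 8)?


Sides: (-6, -7)->(4, -8): sqrt(101) = 10.049876, (4, -8)->(7, -4): sqrt(25) = 5, (7, -4)->(8, 7): sqrt(122) = 11.045361, (8, 7)->(2, 8): sqrt(37) = 6.082763, (2, 8)->(-6, -7): sqrt(289) = 17
Sum = 49.178
Perimeter = 49.178

49.178


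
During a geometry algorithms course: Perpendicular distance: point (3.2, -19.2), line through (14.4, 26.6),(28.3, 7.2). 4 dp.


|cross product| = 853.9
|line direction| = sqrt(569.57) = 23.8657
Distance = 853.9/sqrt(569.57) = 35.7794

35.7794


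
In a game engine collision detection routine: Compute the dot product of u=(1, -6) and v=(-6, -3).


u . v = u_x*v_x + u_y*v_y = 1*(-6) + (-6)*(-3)
= (-6) + 18 = 12

12


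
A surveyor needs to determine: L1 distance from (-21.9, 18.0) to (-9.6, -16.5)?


|(-21.9)-(-9.6)| + |18-(-16.5)| = 12.3 + 34.5 = 46.8

46.8


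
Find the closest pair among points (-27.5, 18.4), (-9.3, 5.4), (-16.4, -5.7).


d(P0,P1) = 22.366, d(P0,P2) = 26.5334, d(P1,P2) = 13.1765
Closest: P1 and P2

Closest pair: (-9.3, 5.4) and (-16.4, -5.7), distance = 13.1765


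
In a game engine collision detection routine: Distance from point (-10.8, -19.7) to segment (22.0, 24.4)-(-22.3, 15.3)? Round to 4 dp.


Project P onto AB: t = 0.9066 (clamped to [0,1])
Closest point on segment: (-18.1641, 16.1496)
Distance: 36.5981

36.5981


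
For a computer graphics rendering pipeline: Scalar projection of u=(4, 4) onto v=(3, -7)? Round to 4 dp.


u.v = -16, |v| = sqrt(58) = 7.6158
Scalar projection = u.v / |v| = -16 / sqrt(58) = -2.1009

-2.1009


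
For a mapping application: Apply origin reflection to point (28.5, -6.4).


Reflection over origin: (x,y) -> (-x,-y)
(28.5, -6.4) -> (-28.5, 6.4)

(-28.5, 6.4)


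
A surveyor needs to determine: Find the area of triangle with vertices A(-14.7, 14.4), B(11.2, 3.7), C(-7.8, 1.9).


Area = |x_A(y_B-y_C) + x_B(y_C-y_A) + x_C(y_A-y_B)|/2
= |(-26.46) + (-140) + (-83.46)|/2
= 249.92/2 = 124.96

124.96


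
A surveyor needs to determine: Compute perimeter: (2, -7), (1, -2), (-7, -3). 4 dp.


Sides: (2, -7)->(1, -2): sqrt(26) = 5.09902, (1, -2)->(-7, -3): sqrt(65) = 8.062258, (-7, -3)->(2, -7): sqrt(97) = 9.848858
Sum = 23.010136
Perimeter = 23.0101

23.0101


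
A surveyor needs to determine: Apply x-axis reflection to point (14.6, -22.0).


Reflection over x-axis: (x,y) -> (x,-y)
(14.6, -22) -> (14.6, 22)

(14.6, 22)


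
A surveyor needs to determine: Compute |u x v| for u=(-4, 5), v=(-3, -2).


|u x v| = |(-4)*(-2) - 5*(-3)|
= |8 - (-15)| = 23

23


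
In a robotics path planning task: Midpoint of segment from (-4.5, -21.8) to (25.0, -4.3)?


M = (((-4.5)+25)/2, ((-21.8)+(-4.3))/2)
= (10.25, -13.05)

(10.25, -13.05)


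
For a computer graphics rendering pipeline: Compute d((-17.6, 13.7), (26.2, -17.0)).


dx=43.8, dy=-30.7
d^2 = 43.8^2 + (-30.7)^2 = 2860.93
d = sqrt(2860.93) = 53.4877

53.4877


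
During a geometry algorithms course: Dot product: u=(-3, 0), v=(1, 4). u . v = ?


u . v = u_x*v_x + u_y*v_y = (-3)*1 + 0*4
= (-3) + 0 = -3

-3


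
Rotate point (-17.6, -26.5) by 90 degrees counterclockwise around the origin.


90° CCW: (x,y) -> (-y, x)
(-17.6,-26.5) -> (26.5, -17.6)

(26.5, -17.6)


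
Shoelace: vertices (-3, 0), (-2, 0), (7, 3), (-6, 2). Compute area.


Shoelace sum: ((-3)*0 - (-2)*0) + ((-2)*3 - 7*0) + (7*2 - (-6)*3) + ((-6)*0 - (-3)*2)
= 32
Area = |32|/2 = 16

16


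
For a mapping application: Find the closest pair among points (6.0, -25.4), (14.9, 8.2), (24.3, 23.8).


d(P0,P1) = 34.7587, d(P0,P2) = 52.4931, d(P1,P2) = 18.2132
Closest: P1 and P2

Closest pair: (14.9, 8.2) and (24.3, 23.8), distance = 18.2132


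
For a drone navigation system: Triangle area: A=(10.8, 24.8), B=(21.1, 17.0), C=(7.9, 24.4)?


Area = |x_A(y_B-y_C) + x_B(y_C-y_A) + x_C(y_A-y_B)|/2
= |(-79.92) + (-8.44) + 61.62|/2
= 26.74/2 = 13.37

13.37


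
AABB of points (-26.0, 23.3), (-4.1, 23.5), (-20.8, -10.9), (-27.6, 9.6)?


x range: [-27.6, -4.1]
y range: [-10.9, 23.5]
Bounding box: (-27.6,-10.9) to (-4.1,23.5)

(-27.6,-10.9) to (-4.1,23.5)
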